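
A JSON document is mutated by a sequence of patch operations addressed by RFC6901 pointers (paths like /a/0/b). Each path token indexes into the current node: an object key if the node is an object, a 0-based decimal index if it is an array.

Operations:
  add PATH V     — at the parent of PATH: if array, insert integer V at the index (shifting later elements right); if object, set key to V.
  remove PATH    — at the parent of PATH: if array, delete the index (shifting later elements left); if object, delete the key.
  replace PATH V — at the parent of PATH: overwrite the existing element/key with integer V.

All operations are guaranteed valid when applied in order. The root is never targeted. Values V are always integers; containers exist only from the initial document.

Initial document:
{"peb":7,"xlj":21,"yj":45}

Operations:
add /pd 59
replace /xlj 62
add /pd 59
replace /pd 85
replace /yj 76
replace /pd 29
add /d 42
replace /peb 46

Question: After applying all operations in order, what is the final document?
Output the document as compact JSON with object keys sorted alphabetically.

Answer: {"d":42,"pd":29,"peb":46,"xlj":62,"yj":76}

Derivation:
After op 1 (add /pd 59): {"pd":59,"peb":7,"xlj":21,"yj":45}
After op 2 (replace /xlj 62): {"pd":59,"peb":7,"xlj":62,"yj":45}
After op 3 (add /pd 59): {"pd":59,"peb":7,"xlj":62,"yj":45}
After op 4 (replace /pd 85): {"pd":85,"peb":7,"xlj":62,"yj":45}
After op 5 (replace /yj 76): {"pd":85,"peb":7,"xlj":62,"yj":76}
After op 6 (replace /pd 29): {"pd":29,"peb":7,"xlj":62,"yj":76}
After op 7 (add /d 42): {"d":42,"pd":29,"peb":7,"xlj":62,"yj":76}
After op 8 (replace /peb 46): {"d":42,"pd":29,"peb":46,"xlj":62,"yj":76}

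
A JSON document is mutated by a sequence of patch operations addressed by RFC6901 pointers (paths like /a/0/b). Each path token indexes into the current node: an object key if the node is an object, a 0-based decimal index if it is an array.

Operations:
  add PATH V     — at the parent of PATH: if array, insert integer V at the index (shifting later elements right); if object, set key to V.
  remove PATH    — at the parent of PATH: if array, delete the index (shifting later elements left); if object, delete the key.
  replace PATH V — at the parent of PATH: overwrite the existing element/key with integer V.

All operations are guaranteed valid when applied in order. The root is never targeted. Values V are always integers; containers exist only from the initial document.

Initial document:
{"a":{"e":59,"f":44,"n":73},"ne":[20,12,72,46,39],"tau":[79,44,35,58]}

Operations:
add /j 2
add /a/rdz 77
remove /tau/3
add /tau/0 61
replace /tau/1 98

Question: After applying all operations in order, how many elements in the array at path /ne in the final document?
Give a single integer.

Answer: 5

Derivation:
After op 1 (add /j 2): {"a":{"e":59,"f":44,"n":73},"j":2,"ne":[20,12,72,46,39],"tau":[79,44,35,58]}
After op 2 (add /a/rdz 77): {"a":{"e":59,"f":44,"n":73,"rdz":77},"j":2,"ne":[20,12,72,46,39],"tau":[79,44,35,58]}
After op 3 (remove /tau/3): {"a":{"e":59,"f":44,"n":73,"rdz":77},"j":2,"ne":[20,12,72,46,39],"tau":[79,44,35]}
After op 4 (add /tau/0 61): {"a":{"e":59,"f":44,"n":73,"rdz":77},"j":2,"ne":[20,12,72,46,39],"tau":[61,79,44,35]}
After op 5 (replace /tau/1 98): {"a":{"e":59,"f":44,"n":73,"rdz":77},"j":2,"ne":[20,12,72,46,39],"tau":[61,98,44,35]}
Size at path /ne: 5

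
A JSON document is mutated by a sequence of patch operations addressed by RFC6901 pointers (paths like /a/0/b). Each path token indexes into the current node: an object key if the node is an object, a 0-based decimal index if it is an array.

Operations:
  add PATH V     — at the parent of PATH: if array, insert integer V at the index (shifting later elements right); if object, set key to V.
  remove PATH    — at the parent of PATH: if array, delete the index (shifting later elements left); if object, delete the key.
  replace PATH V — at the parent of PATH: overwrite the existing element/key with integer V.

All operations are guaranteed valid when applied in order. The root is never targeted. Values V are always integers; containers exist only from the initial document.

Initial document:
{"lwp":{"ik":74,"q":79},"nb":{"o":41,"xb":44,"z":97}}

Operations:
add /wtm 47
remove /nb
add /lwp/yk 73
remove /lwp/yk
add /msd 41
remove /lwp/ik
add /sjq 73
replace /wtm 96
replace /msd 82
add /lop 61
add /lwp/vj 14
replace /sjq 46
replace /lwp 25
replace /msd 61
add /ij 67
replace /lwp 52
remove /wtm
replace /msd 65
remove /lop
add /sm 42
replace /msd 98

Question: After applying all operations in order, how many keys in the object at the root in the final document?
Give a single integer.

Answer: 5

Derivation:
After op 1 (add /wtm 47): {"lwp":{"ik":74,"q":79},"nb":{"o":41,"xb":44,"z":97},"wtm":47}
After op 2 (remove /nb): {"lwp":{"ik":74,"q":79},"wtm":47}
After op 3 (add /lwp/yk 73): {"lwp":{"ik":74,"q":79,"yk":73},"wtm":47}
After op 4 (remove /lwp/yk): {"lwp":{"ik":74,"q":79},"wtm":47}
After op 5 (add /msd 41): {"lwp":{"ik":74,"q":79},"msd":41,"wtm":47}
After op 6 (remove /lwp/ik): {"lwp":{"q":79},"msd":41,"wtm":47}
After op 7 (add /sjq 73): {"lwp":{"q":79},"msd":41,"sjq":73,"wtm":47}
After op 8 (replace /wtm 96): {"lwp":{"q":79},"msd":41,"sjq":73,"wtm":96}
After op 9 (replace /msd 82): {"lwp":{"q":79},"msd":82,"sjq":73,"wtm":96}
After op 10 (add /lop 61): {"lop":61,"lwp":{"q":79},"msd":82,"sjq":73,"wtm":96}
After op 11 (add /lwp/vj 14): {"lop":61,"lwp":{"q":79,"vj":14},"msd":82,"sjq":73,"wtm":96}
After op 12 (replace /sjq 46): {"lop":61,"lwp":{"q":79,"vj":14},"msd":82,"sjq":46,"wtm":96}
After op 13 (replace /lwp 25): {"lop":61,"lwp":25,"msd":82,"sjq":46,"wtm":96}
After op 14 (replace /msd 61): {"lop":61,"lwp":25,"msd":61,"sjq":46,"wtm":96}
After op 15 (add /ij 67): {"ij":67,"lop":61,"lwp":25,"msd":61,"sjq":46,"wtm":96}
After op 16 (replace /lwp 52): {"ij":67,"lop":61,"lwp":52,"msd":61,"sjq":46,"wtm":96}
After op 17 (remove /wtm): {"ij":67,"lop":61,"lwp":52,"msd":61,"sjq":46}
After op 18 (replace /msd 65): {"ij":67,"lop":61,"lwp":52,"msd":65,"sjq":46}
After op 19 (remove /lop): {"ij":67,"lwp":52,"msd":65,"sjq":46}
After op 20 (add /sm 42): {"ij":67,"lwp":52,"msd":65,"sjq":46,"sm":42}
After op 21 (replace /msd 98): {"ij":67,"lwp":52,"msd":98,"sjq":46,"sm":42}
Size at the root: 5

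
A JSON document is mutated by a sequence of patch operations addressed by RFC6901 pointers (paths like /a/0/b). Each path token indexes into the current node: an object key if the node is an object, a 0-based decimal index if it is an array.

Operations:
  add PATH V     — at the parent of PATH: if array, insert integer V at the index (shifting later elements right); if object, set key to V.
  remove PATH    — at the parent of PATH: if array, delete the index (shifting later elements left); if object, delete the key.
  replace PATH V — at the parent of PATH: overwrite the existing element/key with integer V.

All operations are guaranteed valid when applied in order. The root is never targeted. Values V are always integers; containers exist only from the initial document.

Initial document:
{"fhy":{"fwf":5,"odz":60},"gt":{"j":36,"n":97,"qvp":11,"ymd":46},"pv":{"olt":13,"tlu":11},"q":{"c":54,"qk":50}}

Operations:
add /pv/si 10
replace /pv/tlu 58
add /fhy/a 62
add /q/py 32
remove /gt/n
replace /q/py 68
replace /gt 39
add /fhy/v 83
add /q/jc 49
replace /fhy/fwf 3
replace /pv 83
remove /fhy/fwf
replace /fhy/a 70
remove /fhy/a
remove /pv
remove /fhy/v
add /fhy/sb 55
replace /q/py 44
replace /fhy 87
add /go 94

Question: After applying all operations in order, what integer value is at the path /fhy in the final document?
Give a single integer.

Answer: 87

Derivation:
After op 1 (add /pv/si 10): {"fhy":{"fwf":5,"odz":60},"gt":{"j":36,"n":97,"qvp":11,"ymd":46},"pv":{"olt":13,"si":10,"tlu":11},"q":{"c":54,"qk":50}}
After op 2 (replace /pv/tlu 58): {"fhy":{"fwf":5,"odz":60},"gt":{"j":36,"n":97,"qvp":11,"ymd":46},"pv":{"olt":13,"si":10,"tlu":58},"q":{"c":54,"qk":50}}
After op 3 (add /fhy/a 62): {"fhy":{"a":62,"fwf":5,"odz":60},"gt":{"j":36,"n":97,"qvp":11,"ymd":46},"pv":{"olt":13,"si":10,"tlu":58},"q":{"c":54,"qk":50}}
After op 4 (add /q/py 32): {"fhy":{"a":62,"fwf":5,"odz":60},"gt":{"j":36,"n":97,"qvp":11,"ymd":46},"pv":{"olt":13,"si":10,"tlu":58},"q":{"c":54,"py":32,"qk":50}}
After op 5 (remove /gt/n): {"fhy":{"a":62,"fwf":5,"odz":60},"gt":{"j":36,"qvp":11,"ymd":46},"pv":{"olt":13,"si":10,"tlu":58},"q":{"c":54,"py":32,"qk":50}}
After op 6 (replace /q/py 68): {"fhy":{"a":62,"fwf":5,"odz":60},"gt":{"j":36,"qvp":11,"ymd":46},"pv":{"olt":13,"si":10,"tlu":58},"q":{"c":54,"py":68,"qk":50}}
After op 7 (replace /gt 39): {"fhy":{"a":62,"fwf":5,"odz":60},"gt":39,"pv":{"olt":13,"si":10,"tlu":58},"q":{"c":54,"py":68,"qk":50}}
After op 8 (add /fhy/v 83): {"fhy":{"a":62,"fwf":5,"odz":60,"v":83},"gt":39,"pv":{"olt":13,"si":10,"tlu":58},"q":{"c":54,"py":68,"qk":50}}
After op 9 (add /q/jc 49): {"fhy":{"a":62,"fwf":5,"odz":60,"v":83},"gt":39,"pv":{"olt":13,"si":10,"tlu":58},"q":{"c":54,"jc":49,"py":68,"qk":50}}
After op 10 (replace /fhy/fwf 3): {"fhy":{"a":62,"fwf":3,"odz":60,"v":83},"gt":39,"pv":{"olt":13,"si":10,"tlu":58},"q":{"c":54,"jc":49,"py":68,"qk":50}}
After op 11 (replace /pv 83): {"fhy":{"a":62,"fwf":3,"odz":60,"v":83},"gt":39,"pv":83,"q":{"c":54,"jc":49,"py":68,"qk":50}}
After op 12 (remove /fhy/fwf): {"fhy":{"a":62,"odz":60,"v":83},"gt":39,"pv":83,"q":{"c":54,"jc":49,"py":68,"qk":50}}
After op 13 (replace /fhy/a 70): {"fhy":{"a":70,"odz":60,"v":83},"gt":39,"pv":83,"q":{"c":54,"jc":49,"py":68,"qk":50}}
After op 14 (remove /fhy/a): {"fhy":{"odz":60,"v":83},"gt":39,"pv":83,"q":{"c":54,"jc":49,"py":68,"qk":50}}
After op 15 (remove /pv): {"fhy":{"odz":60,"v":83},"gt":39,"q":{"c":54,"jc":49,"py":68,"qk":50}}
After op 16 (remove /fhy/v): {"fhy":{"odz":60},"gt":39,"q":{"c":54,"jc":49,"py":68,"qk":50}}
After op 17 (add /fhy/sb 55): {"fhy":{"odz":60,"sb":55},"gt":39,"q":{"c":54,"jc":49,"py":68,"qk":50}}
After op 18 (replace /q/py 44): {"fhy":{"odz":60,"sb":55},"gt":39,"q":{"c":54,"jc":49,"py":44,"qk":50}}
After op 19 (replace /fhy 87): {"fhy":87,"gt":39,"q":{"c":54,"jc":49,"py":44,"qk":50}}
After op 20 (add /go 94): {"fhy":87,"go":94,"gt":39,"q":{"c":54,"jc":49,"py":44,"qk":50}}
Value at /fhy: 87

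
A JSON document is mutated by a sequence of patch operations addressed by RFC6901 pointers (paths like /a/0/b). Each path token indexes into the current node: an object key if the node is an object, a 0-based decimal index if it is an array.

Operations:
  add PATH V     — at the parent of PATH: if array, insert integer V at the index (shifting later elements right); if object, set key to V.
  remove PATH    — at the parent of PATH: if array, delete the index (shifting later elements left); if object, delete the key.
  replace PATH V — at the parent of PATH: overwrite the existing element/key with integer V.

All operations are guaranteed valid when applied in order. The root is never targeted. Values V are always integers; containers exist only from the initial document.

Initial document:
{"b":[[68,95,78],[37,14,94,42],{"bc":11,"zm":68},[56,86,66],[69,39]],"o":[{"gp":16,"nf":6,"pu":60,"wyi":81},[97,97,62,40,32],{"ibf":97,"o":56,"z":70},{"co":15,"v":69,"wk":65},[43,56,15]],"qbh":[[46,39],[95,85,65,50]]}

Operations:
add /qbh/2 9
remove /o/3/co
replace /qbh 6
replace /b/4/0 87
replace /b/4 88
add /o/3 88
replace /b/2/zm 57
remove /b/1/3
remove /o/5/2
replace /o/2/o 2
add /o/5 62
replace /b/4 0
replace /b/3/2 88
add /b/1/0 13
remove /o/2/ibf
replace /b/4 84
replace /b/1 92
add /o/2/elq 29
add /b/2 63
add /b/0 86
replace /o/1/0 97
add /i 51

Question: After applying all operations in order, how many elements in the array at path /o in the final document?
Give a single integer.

After op 1 (add /qbh/2 9): {"b":[[68,95,78],[37,14,94,42],{"bc":11,"zm":68},[56,86,66],[69,39]],"o":[{"gp":16,"nf":6,"pu":60,"wyi":81},[97,97,62,40,32],{"ibf":97,"o":56,"z":70},{"co":15,"v":69,"wk":65},[43,56,15]],"qbh":[[46,39],[95,85,65,50],9]}
After op 2 (remove /o/3/co): {"b":[[68,95,78],[37,14,94,42],{"bc":11,"zm":68},[56,86,66],[69,39]],"o":[{"gp":16,"nf":6,"pu":60,"wyi":81},[97,97,62,40,32],{"ibf":97,"o":56,"z":70},{"v":69,"wk":65},[43,56,15]],"qbh":[[46,39],[95,85,65,50],9]}
After op 3 (replace /qbh 6): {"b":[[68,95,78],[37,14,94,42],{"bc":11,"zm":68},[56,86,66],[69,39]],"o":[{"gp":16,"nf":6,"pu":60,"wyi":81},[97,97,62,40,32],{"ibf":97,"o":56,"z":70},{"v":69,"wk":65},[43,56,15]],"qbh":6}
After op 4 (replace /b/4/0 87): {"b":[[68,95,78],[37,14,94,42],{"bc":11,"zm":68},[56,86,66],[87,39]],"o":[{"gp":16,"nf":6,"pu":60,"wyi":81},[97,97,62,40,32],{"ibf":97,"o":56,"z":70},{"v":69,"wk":65},[43,56,15]],"qbh":6}
After op 5 (replace /b/4 88): {"b":[[68,95,78],[37,14,94,42],{"bc":11,"zm":68},[56,86,66],88],"o":[{"gp":16,"nf":6,"pu":60,"wyi":81},[97,97,62,40,32],{"ibf":97,"o":56,"z":70},{"v":69,"wk":65},[43,56,15]],"qbh":6}
After op 6 (add /o/3 88): {"b":[[68,95,78],[37,14,94,42],{"bc":11,"zm":68},[56,86,66],88],"o":[{"gp":16,"nf":6,"pu":60,"wyi":81},[97,97,62,40,32],{"ibf":97,"o":56,"z":70},88,{"v":69,"wk":65},[43,56,15]],"qbh":6}
After op 7 (replace /b/2/zm 57): {"b":[[68,95,78],[37,14,94,42],{"bc":11,"zm":57},[56,86,66],88],"o":[{"gp":16,"nf":6,"pu":60,"wyi":81},[97,97,62,40,32],{"ibf":97,"o":56,"z":70},88,{"v":69,"wk":65},[43,56,15]],"qbh":6}
After op 8 (remove /b/1/3): {"b":[[68,95,78],[37,14,94],{"bc":11,"zm":57},[56,86,66],88],"o":[{"gp":16,"nf":6,"pu":60,"wyi":81},[97,97,62,40,32],{"ibf":97,"o":56,"z":70},88,{"v":69,"wk":65},[43,56,15]],"qbh":6}
After op 9 (remove /o/5/2): {"b":[[68,95,78],[37,14,94],{"bc":11,"zm":57},[56,86,66],88],"o":[{"gp":16,"nf":6,"pu":60,"wyi":81},[97,97,62,40,32],{"ibf":97,"o":56,"z":70},88,{"v":69,"wk":65},[43,56]],"qbh":6}
After op 10 (replace /o/2/o 2): {"b":[[68,95,78],[37,14,94],{"bc":11,"zm":57},[56,86,66],88],"o":[{"gp":16,"nf":6,"pu":60,"wyi":81},[97,97,62,40,32],{"ibf":97,"o":2,"z":70},88,{"v":69,"wk":65},[43,56]],"qbh":6}
After op 11 (add /o/5 62): {"b":[[68,95,78],[37,14,94],{"bc":11,"zm":57},[56,86,66],88],"o":[{"gp":16,"nf":6,"pu":60,"wyi":81},[97,97,62,40,32],{"ibf":97,"o":2,"z":70},88,{"v":69,"wk":65},62,[43,56]],"qbh":6}
After op 12 (replace /b/4 0): {"b":[[68,95,78],[37,14,94],{"bc":11,"zm":57},[56,86,66],0],"o":[{"gp":16,"nf":6,"pu":60,"wyi":81},[97,97,62,40,32],{"ibf":97,"o":2,"z":70},88,{"v":69,"wk":65},62,[43,56]],"qbh":6}
After op 13 (replace /b/3/2 88): {"b":[[68,95,78],[37,14,94],{"bc":11,"zm":57},[56,86,88],0],"o":[{"gp":16,"nf":6,"pu":60,"wyi":81},[97,97,62,40,32],{"ibf":97,"o":2,"z":70},88,{"v":69,"wk":65},62,[43,56]],"qbh":6}
After op 14 (add /b/1/0 13): {"b":[[68,95,78],[13,37,14,94],{"bc":11,"zm":57},[56,86,88],0],"o":[{"gp":16,"nf":6,"pu":60,"wyi":81},[97,97,62,40,32],{"ibf":97,"o":2,"z":70},88,{"v":69,"wk":65},62,[43,56]],"qbh":6}
After op 15 (remove /o/2/ibf): {"b":[[68,95,78],[13,37,14,94],{"bc":11,"zm":57},[56,86,88],0],"o":[{"gp":16,"nf":6,"pu":60,"wyi":81},[97,97,62,40,32],{"o":2,"z":70},88,{"v":69,"wk":65},62,[43,56]],"qbh":6}
After op 16 (replace /b/4 84): {"b":[[68,95,78],[13,37,14,94],{"bc":11,"zm":57},[56,86,88],84],"o":[{"gp":16,"nf":6,"pu":60,"wyi":81},[97,97,62,40,32],{"o":2,"z":70},88,{"v":69,"wk":65},62,[43,56]],"qbh":6}
After op 17 (replace /b/1 92): {"b":[[68,95,78],92,{"bc":11,"zm":57},[56,86,88],84],"o":[{"gp":16,"nf":6,"pu":60,"wyi":81},[97,97,62,40,32],{"o":2,"z":70},88,{"v":69,"wk":65},62,[43,56]],"qbh":6}
After op 18 (add /o/2/elq 29): {"b":[[68,95,78],92,{"bc":11,"zm":57},[56,86,88],84],"o":[{"gp":16,"nf":6,"pu":60,"wyi":81},[97,97,62,40,32],{"elq":29,"o":2,"z":70},88,{"v":69,"wk":65},62,[43,56]],"qbh":6}
After op 19 (add /b/2 63): {"b":[[68,95,78],92,63,{"bc":11,"zm":57},[56,86,88],84],"o":[{"gp":16,"nf":6,"pu":60,"wyi":81},[97,97,62,40,32],{"elq":29,"o":2,"z":70},88,{"v":69,"wk":65},62,[43,56]],"qbh":6}
After op 20 (add /b/0 86): {"b":[86,[68,95,78],92,63,{"bc":11,"zm":57},[56,86,88],84],"o":[{"gp":16,"nf":6,"pu":60,"wyi":81},[97,97,62,40,32],{"elq":29,"o":2,"z":70},88,{"v":69,"wk":65},62,[43,56]],"qbh":6}
After op 21 (replace /o/1/0 97): {"b":[86,[68,95,78],92,63,{"bc":11,"zm":57},[56,86,88],84],"o":[{"gp":16,"nf":6,"pu":60,"wyi":81},[97,97,62,40,32],{"elq":29,"o":2,"z":70},88,{"v":69,"wk":65},62,[43,56]],"qbh":6}
After op 22 (add /i 51): {"b":[86,[68,95,78],92,63,{"bc":11,"zm":57},[56,86,88],84],"i":51,"o":[{"gp":16,"nf":6,"pu":60,"wyi":81},[97,97,62,40,32],{"elq":29,"o":2,"z":70},88,{"v":69,"wk":65},62,[43,56]],"qbh":6}
Size at path /o: 7

Answer: 7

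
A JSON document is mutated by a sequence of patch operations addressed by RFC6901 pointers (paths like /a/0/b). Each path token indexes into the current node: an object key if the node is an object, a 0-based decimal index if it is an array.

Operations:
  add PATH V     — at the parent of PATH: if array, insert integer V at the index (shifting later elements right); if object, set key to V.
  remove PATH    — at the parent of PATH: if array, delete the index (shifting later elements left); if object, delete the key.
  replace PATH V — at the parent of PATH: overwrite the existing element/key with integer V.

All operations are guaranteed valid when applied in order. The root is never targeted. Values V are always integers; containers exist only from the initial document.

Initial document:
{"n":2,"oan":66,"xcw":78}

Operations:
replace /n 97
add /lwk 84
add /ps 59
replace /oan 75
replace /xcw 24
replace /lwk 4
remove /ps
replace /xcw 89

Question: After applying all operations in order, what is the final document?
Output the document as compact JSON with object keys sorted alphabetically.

After op 1 (replace /n 97): {"n":97,"oan":66,"xcw":78}
After op 2 (add /lwk 84): {"lwk":84,"n":97,"oan":66,"xcw":78}
After op 3 (add /ps 59): {"lwk":84,"n":97,"oan":66,"ps":59,"xcw":78}
After op 4 (replace /oan 75): {"lwk":84,"n":97,"oan":75,"ps":59,"xcw":78}
After op 5 (replace /xcw 24): {"lwk":84,"n":97,"oan":75,"ps":59,"xcw":24}
After op 6 (replace /lwk 4): {"lwk":4,"n":97,"oan":75,"ps":59,"xcw":24}
After op 7 (remove /ps): {"lwk":4,"n":97,"oan":75,"xcw":24}
After op 8 (replace /xcw 89): {"lwk":4,"n":97,"oan":75,"xcw":89}

Answer: {"lwk":4,"n":97,"oan":75,"xcw":89}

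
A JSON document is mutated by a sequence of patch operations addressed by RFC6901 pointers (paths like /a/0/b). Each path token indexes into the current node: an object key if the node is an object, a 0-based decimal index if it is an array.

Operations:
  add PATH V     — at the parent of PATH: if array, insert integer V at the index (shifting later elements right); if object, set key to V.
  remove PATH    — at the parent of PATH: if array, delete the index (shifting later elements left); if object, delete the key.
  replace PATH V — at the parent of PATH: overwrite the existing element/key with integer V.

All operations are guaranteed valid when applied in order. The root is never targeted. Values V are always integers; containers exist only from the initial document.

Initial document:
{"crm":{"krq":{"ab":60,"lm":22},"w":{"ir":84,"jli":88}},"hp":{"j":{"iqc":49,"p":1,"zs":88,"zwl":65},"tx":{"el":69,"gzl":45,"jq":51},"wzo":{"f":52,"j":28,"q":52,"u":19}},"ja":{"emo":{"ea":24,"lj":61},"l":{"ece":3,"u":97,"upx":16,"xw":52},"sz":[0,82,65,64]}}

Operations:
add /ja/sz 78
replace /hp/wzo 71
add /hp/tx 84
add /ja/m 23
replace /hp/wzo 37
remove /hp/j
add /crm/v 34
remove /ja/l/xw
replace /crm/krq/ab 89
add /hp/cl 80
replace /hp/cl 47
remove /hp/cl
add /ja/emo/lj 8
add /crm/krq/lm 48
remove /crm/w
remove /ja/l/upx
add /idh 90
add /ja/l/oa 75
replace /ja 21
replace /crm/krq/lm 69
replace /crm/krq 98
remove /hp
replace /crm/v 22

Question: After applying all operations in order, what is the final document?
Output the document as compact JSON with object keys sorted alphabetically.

Answer: {"crm":{"krq":98,"v":22},"idh":90,"ja":21}

Derivation:
After op 1 (add /ja/sz 78): {"crm":{"krq":{"ab":60,"lm":22},"w":{"ir":84,"jli":88}},"hp":{"j":{"iqc":49,"p":1,"zs":88,"zwl":65},"tx":{"el":69,"gzl":45,"jq":51},"wzo":{"f":52,"j":28,"q":52,"u":19}},"ja":{"emo":{"ea":24,"lj":61},"l":{"ece":3,"u":97,"upx":16,"xw":52},"sz":78}}
After op 2 (replace /hp/wzo 71): {"crm":{"krq":{"ab":60,"lm":22},"w":{"ir":84,"jli":88}},"hp":{"j":{"iqc":49,"p":1,"zs":88,"zwl":65},"tx":{"el":69,"gzl":45,"jq":51},"wzo":71},"ja":{"emo":{"ea":24,"lj":61},"l":{"ece":3,"u":97,"upx":16,"xw":52},"sz":78}}
After op 3 (add /hp/tx 84): {"crm":{"krq":{"ab":60,"lm":22},"w":{"ir":84,"jli":88}},"hp":{"j":{"iqc":49,"p":1,"zs":88,"zwl":65},"tx":84,"wzo":71},"ja":{"emo":{"ea":24,"lj":61},"l":{"ece":3,"u":97,"upx":16,"xw":52},"sz":78}}
After op 4 (add /ja/m 23): {"crm":{"krq":{"ab":60,"lm":22},"w":{"ir":84,"jli":88}},"hp":{"j":{"iqc":49,"p":1,"zs":88,"zwl":65},"tx":84,"wzo":71},"ja":{"emo":{"ea":24,"lj":61},"l":{"ece":3,"u":97,"upx":16,"xw":52},"m":23,"sz":78}}
After op 5 (replace /hp/wzo 37): {"crm":{"krq":{"ab":60,"lm":22},"w":{"ir":84,"jli":88}},"hp":{"j":{"iqc":49,"p":1,"zs":88,"zwl":65},"tx":84,"wzo":37},"ja":{"emo":{"ea":24,"lj":61},"l":{"ece":3,"u":97,"upx":16,"xw":52},"m":23,"sz":78}}
After op 6 (remove /hp/j): {"crm":{"krq":{"ab":60,"lm":22},"w":{"ir":84,"jli":88}},"hp":{"tx":84,"wzo":37},"ja":{"emo":{"ea":24,"lj":61},"l":{"ece":3,"u":97,"upx":16,"xw":52},"m":23,"sz":78}}
After op 7 (add /crm/v 34): {"crm":{"krq":{"ab":60,"lm":22},"v":34,"w":{"ir":84,"jli":88}},"hp":{"tx":84,"wzo":37},"ja":{"emo":{"ea":24,"lj":61},"l":{"ece":3,"u":97,"upx":16,"xw":52},"m":23,"sz":78}}
After op 8 (remove /ja/l/xw): {"crm":{"krq":{"ab":60,"lm":22},"v":34,"w":{"ir":84,"jli":88}},"hp":{"tx":84,"wzo":37},"ja":{"emo":{"ea":24,"lj":61},"l":{"ece":3,"u":97,"upx":16},"m":23,"sz":78}}
After op 9 (replace /crm/krq/ab 89): {"crm":{"krq":{"ab":89,"lm":22},"v":34,"w":{"ir":84,"jli":88}},"hp":{"tx":84,"wzo":37},"ja":{"emo":{"ea":24,"lj":61},"l":{"ece":3,"u":97,"upx":16},"m":23,"sz":78}}
After op 10 (add /hp/cl 80): {"crm":{"krq":{"ab":89,"lm":22},"v":34,"w":{"ir":84,"jli":88}},"hp":{"cl":80,"tx":84,"wzo":37},"ja":{"emo":{"ea":24,"lj":61},"l":{"ece":3,"u":97,"upx":16},"m":23,"sz":78}}
After op 11 (replace /hp/cl 47): {"crm":{"krq":{"ab":89,"lm":22},"v":34,"w":{"ir":84,"jli":88}},"hp":{"cl":47,"tx":84,"wzo":37},"ja":{"emo":{"ea":24,"lj":61},"l":{"ece":3,"u":97,"upx":16},"m":23,"sz":78}}
After op 12 (remove /hp/cl): {"crm":{"krq":{"ab":89,"lm":22},"v":34,"w":{"ir":84,"jli":88}},"hp":{"tx":84,"wzo":37},"ja":{"emo":{"ea":24,"lj":61},"l":{"ece":3,"u":97,"upx":16},"m":23,"sz":78}}
After op 13 (add /ja/emo/lj 8): {"crm":{"krq":{"ab":89,"lm":22},"v":34,"w":{"ir":84,"jli":88}},"hp":{"tx":84,"wzo":37},"ja":{"emo":{"ea":24,"lj":8},"l":{"ece":3,"u":97,"upx":16},"m":23,"sz":78}}
After op 14 (add /crm/krq/lm 48): {"crm":{"krq":{"ab":89,"lm":48},"v":34,"w":{"ir":84,"jli":88}},"hp":{"tx":84,"wzo":37},"ja":{"emo":{"ea":24,"lj":8},"l":{"ece":3,"u":97,"upx":16},"m":23,"sz":78}}
After op 15 (remove /crm/w): {"crm":{"krq":{"ab":89,"lm":48},"v":34},"hp":{"tx":84,"wzo":37},"ja":{"emo":{"ea":24,"lj":8},"l":{"ece":3,"u":97,"upx":16},"m":23,"sz":78}}
After op 16 (remove /ja/l/upx): {"crm":{"krq":{"ab":89,"lm":48},"v":34},"hp":{"tx":84,"wzo":37},"ja":{"emo":{"ea":24,"lj":8},"l":{"ece":3,"u":97},"m":23,"sz":78}}
After op 17 (add /idh 90): {"crm":{"krq":{"ab":89,"lm":48},"v":34},"hp":{"tx":84,"wzo":37},"idh":90,"ja":{"emo":{"ea":24,"lj":8},"l":{"ece":3,"u":97},"m":23,"sz":78}}
After op 18 (add /ja/l/oa 75): {"crm":{"krq":{"ab":89,"lm":48},"v":34},"hp":{"tx":84,"wzo":37},"idh":90,"ja":{"emo":{"ea":24,"lj":8},"l":{"ece":3,"oa":75,"u":97},"m":23,"sz":78}}
After op 19 (replace /ja 21): {"crm":{"krq":{"ab":89,"lm":48},"v":34},"hp":{"tx":84,"wzo":37},"idh":90,"ja":21}
After op 20 (replace /crm/krq/lm 69): {"crm":{"krq":{"ab":89,"lm":69},"v":34},"hp":{"tx":84,"wzo":37},"idh":90,"ja":21}
After op 21 (replace /crm/krq 98): {"crm":{"krq":98,"v":34},"hp":{"tx":84,"wzo":37},"idh":90,"ja":21}
After op 22 (remove /hp): {"crm":{"krq":98,"v":34},"idh":90,"ja":21}
After op 23 (replace /crm/v 22): {"crm":{"krq":98,"v":22},"idh":90,"ja":21}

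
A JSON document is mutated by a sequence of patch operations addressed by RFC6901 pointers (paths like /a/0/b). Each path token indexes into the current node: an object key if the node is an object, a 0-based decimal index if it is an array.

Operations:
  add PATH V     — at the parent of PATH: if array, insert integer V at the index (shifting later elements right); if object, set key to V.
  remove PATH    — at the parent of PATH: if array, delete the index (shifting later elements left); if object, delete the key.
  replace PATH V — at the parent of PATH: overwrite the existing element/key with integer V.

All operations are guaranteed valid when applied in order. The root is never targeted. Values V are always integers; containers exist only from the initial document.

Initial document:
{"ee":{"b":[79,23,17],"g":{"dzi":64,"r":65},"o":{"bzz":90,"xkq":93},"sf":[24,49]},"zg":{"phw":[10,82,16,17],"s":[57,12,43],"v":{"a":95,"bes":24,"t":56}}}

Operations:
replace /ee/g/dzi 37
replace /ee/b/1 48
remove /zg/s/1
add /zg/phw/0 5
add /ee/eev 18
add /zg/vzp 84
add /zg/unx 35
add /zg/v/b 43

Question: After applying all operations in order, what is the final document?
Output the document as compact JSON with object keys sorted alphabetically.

Answer: {"ee":{"b":[79,48,17],"eev":18,"g":{"dzi":37,"r":65},"o":{"bzz":90,"xkq":93},"sf":[24,49]},"zg":{"phw":[5,10,82,16,17],"s":[57,43],"unx":35,"v":{"a":95,"b":43,"bes":24,"t":56},"vzp":84}}

Derivation:
After op 1 (replace /ee/g/dzi 37): {"ee":{"b":[79,23,17],"g":{"dzi":37,"r":65},"o":{"bzz":90,"xkq":93},"sf":[24,49]},"zg":{"phw":[10,82,16,17],"s":[57,12,43],"v":{"a":95,"bes":24,"t":56}}}
After op 2 (replace /ee/b/1 48): {"ee":{"b":[79,48,17],"g":{"dzi":37,"r":65},"o":{"bzz":90,"xkq":93},"sf":[24,49]},"zg":{"phw":[10,82,16,17],"s":[57,12,43],"v":{"a":95,"bes":24,"t":56}}}
After op 3 (remove /zg/s/1): {"ee":{"b":[79,48,17],"g":{"dzi":37,"r":65},"o":{"bzz":90,"xkq":93},"sf":[24,49]},"zg":{"phw":[10,82,16,17],"s":[57,43],"v":{"a":95,"bes":24,"t":56}}}
After op 4 (add /zg/phw/0 5): {"ee":{"b":[79,48,17],"g":{"dzi":37,"r":65},"o":{"bzz":90,"xkq":93},"sf":[24,49]},"zg":{"phw":[5,10,82,16,17],"s":[57,43],"v":{"a":95,"bes":24,"t":56}}}
After op 5 (add /ee/eev 18): {"ee":{"b":[79,48,17],"eev":18,"g":{"dzi":37,"r":65},"o":{"bzz":90,"xkq":93},"sf":[24,49]},"zg":{"phw":[5,10,82,16,17],"s":[57,43],"v":{"a":95,"bes":24,"t":56}}}
After op 6 (add /zg/vzp 84): {"ee":{"b":[79,48,17],"eev":18,"g":{"dzi":37,"r":65},"o":{"bzz":90,"xkq":93},"sf":[24,49]},"zg":{"phw":[5,10,82,16,17],"s":[57,43],"v":{"a":95,"bes":24,"t":56},"vzp":84}}
After op 7 (add /zg/unx 35): {"ee":{"b":[79,48,17],"eev":18,"g":{"dzi":37,"r":65},"o":{"bzz":90,"xkq":93},"sf":[24,49]},"zg":{"phw":[5,10,82,16,17],"s":[57,43],"unx":35,"v":{"a":95,"bes":24,"t":56},"vzp":84}}
After op 8 (add /zg/v/b 43): {"ee":{"b":[79,48,17],"eev":18,"g":{"dzi":37,"r":65},"o":{"bzz":90,"xkq":93},"sf":[24,49]},"zg":{"phw":[5,10,82,16,17],"s":[57,43],"unx":35,"v":{"a":95,"b":43,"bes":24,"t":56},"vzp":84}}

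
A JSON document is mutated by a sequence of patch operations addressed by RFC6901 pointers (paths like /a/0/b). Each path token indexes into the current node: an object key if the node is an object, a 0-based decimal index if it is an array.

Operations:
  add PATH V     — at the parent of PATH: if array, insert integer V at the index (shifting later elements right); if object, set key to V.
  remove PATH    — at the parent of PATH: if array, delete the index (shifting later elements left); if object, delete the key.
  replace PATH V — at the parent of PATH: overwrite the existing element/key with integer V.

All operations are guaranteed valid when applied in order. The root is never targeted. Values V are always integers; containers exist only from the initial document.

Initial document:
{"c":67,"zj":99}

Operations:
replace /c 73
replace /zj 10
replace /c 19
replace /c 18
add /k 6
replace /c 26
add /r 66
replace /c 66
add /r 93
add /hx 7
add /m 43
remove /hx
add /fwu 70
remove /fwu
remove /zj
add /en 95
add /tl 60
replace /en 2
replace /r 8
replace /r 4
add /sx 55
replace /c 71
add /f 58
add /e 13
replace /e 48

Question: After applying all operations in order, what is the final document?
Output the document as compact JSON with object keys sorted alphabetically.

Answer: {"c":71,"e":48,"en":2,"f":58,"k":6,"m":43,"r":4,"sx":55,"tl":60}

Derivation:
After op 1 (replace /c 73): {"c":73,"zj":99}
After op 2 (replace /zj 10): {"c":73,"zj":10}
After op 3 (replace /c 19): {"c":19,"zj":10}
After op 4 (replace /c 18): {"c":18,"zj":10}
After op 5 (add /k 6): {"c":18,"k":6,"zj":10}
After op 6 (replace /c 26): {"c":26,"k":6,"zj":10}
After op 7 (add /r 66): {"c":26,"k":6,"r":66,"zj":10}
After op 8 (replace /c 66): {"c":66,"k":6,"r":66,"zj":10}
After op 9 (add /r 93): {"c":66,"k":6,"r":93,"zj":10}
After op 10 (add /hx 7): {"c":66,"hx":7,"k":6,"r":93,"zj":10}
After op 11 (add /m 43): {"c":66,"hx":7,"k":6,"m":43,"r":93,"zj":10}
After op 12 (remove /hx): {"c":66,"k":6,"m":43,"r":93,"zj":10}
After op 13 (add /fwu 70): {"c":66,"fwu":70,"k":6,"m":43,"r":93,"zj":10}
After op 14 (remove /fwu): {"c":66,"k":6,"m":43,"r":93,"zj":10}
After op 15 (remove /zj): {"c":66,"k":6,"m":43,"r":93}
After op 16 (add /en 95): {"c":66,"en":95,"k":6,"m":43,"r":93}
After op 17 (add /tl 60): {"c":66,"en":95,"k":6,"m":43,"r":93,"tl":60}
After op 18 (replace /en 2): {"c":66,"en":2,"k":6,"m":43,"r":93,"tl":60}
After op 19 (replace /r 8): {"c":66,"en":2,"k":6,"m":43,"r":8,"tl":60}
After op 20 (replace /r 4): {"c":66,"en":2,"k":6,"m":43,"r":4,"tl":60}
After op 21 (add /sx 55): {"c":66,"en":2,"k":6,"m":43,"r":4,"sx":55,"tl":60}
After op 22 (replace /c 71): {"c":71,"en":2,"k":6,"m":43,"r":4,"sx":55,"tl":60}
After op 23 (add /f 58): {"c":71,"en":2,"f":58,"k":6,"m":43,"r":4,"sx":55,"tl":60}
After op 24 (add /e 13): {"c":71,"e":13,"en":2,"f":58,"k":6,"m":43,"r":4,"sx":55,"tl":60}
After op 25 (replace /e 48): {"c":71,"e":48,"en":2,"f":58,"k":6,"m":43,"r":4,"sx":55,"tl":60}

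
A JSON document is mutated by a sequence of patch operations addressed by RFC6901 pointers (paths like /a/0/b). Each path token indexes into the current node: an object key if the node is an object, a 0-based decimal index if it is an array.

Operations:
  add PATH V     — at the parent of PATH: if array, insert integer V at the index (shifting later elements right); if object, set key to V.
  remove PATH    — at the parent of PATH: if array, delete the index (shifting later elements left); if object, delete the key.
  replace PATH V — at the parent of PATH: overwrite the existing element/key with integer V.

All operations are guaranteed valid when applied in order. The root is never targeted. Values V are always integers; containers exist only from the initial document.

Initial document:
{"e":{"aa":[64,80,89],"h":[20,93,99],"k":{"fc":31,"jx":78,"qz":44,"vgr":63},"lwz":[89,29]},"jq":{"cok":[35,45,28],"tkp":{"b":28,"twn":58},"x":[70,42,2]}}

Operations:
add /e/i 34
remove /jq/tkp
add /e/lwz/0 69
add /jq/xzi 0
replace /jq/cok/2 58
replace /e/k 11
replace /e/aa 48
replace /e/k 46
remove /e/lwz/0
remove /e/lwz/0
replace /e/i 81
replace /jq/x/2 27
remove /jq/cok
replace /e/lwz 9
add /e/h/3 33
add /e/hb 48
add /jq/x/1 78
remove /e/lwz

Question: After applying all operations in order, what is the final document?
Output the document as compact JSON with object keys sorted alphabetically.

Answer: {"e":{"aa":48,"h":[20,93,99,33],"hb":48,"i":81,"k":46},"jq":{"x":[70,78,42,27],"xzi":0}}

Derivation:
After op 1 (add /e/i 34): {"e":{"aa":[64,80,89],"h":[20,93,99],"i":34,"k":{"fc":31,"jx":78,"qz":44,"vgr":63},"lwz":[89,29]},"jq":{"cok":[35,45,28],"tkp":{"b":28,"twn":58},"x":[70,42,2]}}
After op 2 (remove /jq/tkp): {"e":{"aa":[64,80,89],"h":[20,93,99],"i":34,"k":{"fc":31,"jx":78,"qz":44,"vgr":63},"lwz":[89,29]},"jq":{"cok":[35,45,28],"x":[70,42,2]}}
After op 3 (add /e/lwz/0 69): {"e":{"aa":[64,80,89],"h":[20,93,99],"i":34,"k":{"fc":31,"jx":78,"qz":44,"vgr":63},"lwz":[69,89,29]},"jq":{"cok":[35,45,28],"x":[70,42,2]}}
After op 4 (add /jq/xzi 0): {"e":{"aa":[64,80,89],"h":[20,93,99],"i":34,"k":{"fc":31,"jx":78,"qz":44,"vgr":63},"lwz":[69,89,29]},"jq":{"cok":[35,45,28],"x":[70,42,2],"xzi":0}}
After op 5 (replace /jq/cok/2 58): {"e":{"aa":[64,80,89],"h":[20,93,99],"i":34,"k":{"fc":31,"jx":78,"qz":44,"vgr":63},"lwz":[69,89,29]},"jq":{"cok":[35,45,58],"x":[70,42,2],"xzi":0}}
After op 6 (replace /e/k 11): {"e":{"aa":[64,80,89],"h":[20,93,99],"i":34,"k":11,"lwz":[69,89,29]},"jq":{"cok":[35,45,58],"x":[70,42,2],"xzi":0}}
After op 7 (replace /e/aa 48): {"e":{"aa":48,"h":[20,93,99],"i":34,"k":11,"lwz":[69,89,29]},"jq":{"cok":[35,45,58],"x":[70,42,2],"xzi":0}}
After op 8 (replace /e/k 46): {"e":{"aa":48,"h":[20,93,99],"i":34,"k":46,"lwz":[69,89,29]},"jq":{"cok":[35,45,58],"x":[70,42,2],"xzi":0}}
After op 9 (remove /e/lwz/0): {"e":{"aa":48,"h":[20,93,99],"i":34,"k":46,"lwz":[89,29]},"jq":{"cok":[35,45,58],"x":[70,42,2],"xzi":0}}
After op 10 (remove /e/lwz/0): {"e":{"aa":48,"h":[20,93,99],"i":34,"k":46,"lwz":[29]},"jq":{"cok":[35,45,58],"x":[70,42,2],"xzi":0}}
After op 11 (replace /e/i 81): {"e":{"aa":48,"h":[20,93,99],"i":81,"k":46,"lwz":[29]},"jq":{"cok":[35,45,58],"x":[70,42,2],"xzi":0}}
After op 12 (replace /jq/x/2 27): {"e":{"aa":48,"h":[20,93,99],"i":81,"k":46,"lwz":[29]},"jq":{"cok":[35,45,58],"x":[70,42,27],"xzi":0}}
After op 13 (remove /jq/cok): {"e":{"aa":48,"h":[20,93,99],"i":81,"k":46,"lwz":[29]},"jq":{"x":[70,42,27],"xzi":0}}
After op 14 (replace /e/lwz 9): {"e":{"aa":48,"h":[20,93,99],"i":81,"k":46,"lwz":9},"jq":{"x":[70,42,27],"xzi":0}}
After op 15 (add /e/h/3 33): {"e":{"aa":48,"h":[20,93,99,33],"i":81,"k":46,"lwz":9},"jq":{"x":[70,42,27],"xzi":0}}
After op 16 (add /e/hb 48): {"e":{"aa":48,"h":[20,93,99,33],"hb":48,"i":81,"k":46,"lwz":9},"jq":{"x":[70,42,27],"xzi":0}}
After op 17 (add /jq/x/1 78): {"e":{"aa":48,"h":[20,93,99,33],"hb":48,"i":81,"k":46,"lwz":9},"jq":{"x":[70,78,42,27],"xzi":0}}
After op 18 (remove /e/lwz): {"e":{"aa":48,"h":[20,93,99,33],"hb":48,"i":81,"k":46},"jq":{"x":[70,78,42,27],"xzi":0}}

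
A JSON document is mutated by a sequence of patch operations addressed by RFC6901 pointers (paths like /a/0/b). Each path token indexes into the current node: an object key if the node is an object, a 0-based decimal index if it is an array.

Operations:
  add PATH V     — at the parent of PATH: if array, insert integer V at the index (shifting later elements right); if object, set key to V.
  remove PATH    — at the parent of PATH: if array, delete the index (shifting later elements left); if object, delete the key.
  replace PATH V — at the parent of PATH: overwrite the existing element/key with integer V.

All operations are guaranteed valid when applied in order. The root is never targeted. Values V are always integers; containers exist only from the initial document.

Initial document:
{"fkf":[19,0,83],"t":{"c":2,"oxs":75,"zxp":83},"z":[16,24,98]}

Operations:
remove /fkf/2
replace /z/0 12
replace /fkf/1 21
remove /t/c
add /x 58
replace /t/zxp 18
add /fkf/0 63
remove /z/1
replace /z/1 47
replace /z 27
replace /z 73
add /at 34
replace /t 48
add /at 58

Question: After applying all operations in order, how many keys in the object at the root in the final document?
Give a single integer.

After op 1 (remove /fkf/2): {"fkf":[19,0],"t":{"c":2,"oxs":75,"zxp":83},"z":[16,24,98]}
After op 2 (replace /z/0 12): {"fkf":[19,0],"t":{"c":2,"oxs":75,"zxp":83},"z":[12,24,98]}
After op 3 (replace /fkf/1 21): {"fkf":[19,21],"t":{"c":2,"oxs":75,"zxp":83},"z":[12,24,98]}
After op 4 (remove /t/c): {"fkf":[19,21],"t":{"oxs":75,"zxp":83},"z":[12,24,98]}
After op 5 (add /x 58): {"fkf":[19,21],"t":{"oxs":75,"zxp":83},"x":58,"z":[12,24,98]}
After op 6 (replace /t/zxp 18): {"fkf":[19,21],"t":{"oxs":75,"zxp":18},"x":58,"z":[12,24,98]}
After op 7 (add /fkf/0 63): {"fkf":[63,19,21],"t":{"oxs":75,"zxp":18},"x":58,"z":[12,24,98]}
After op 8 (remove /z/1): {"fkf":[63,19,21],"t":{"oxs":75,"zxp":18},"x":58,"z":[12,98]}
After op 9 (replace /z/1 47): {"fkf":[63,19,21],"t":{"oxs":75,"zxp":18},"x":58,"z":[12,47]}
After op 10 (replace /z 27): {"fkf":[63,19,21],"t":{"oxs":75,"zxp":18},"x":58,"z":27}
After op 11 (replace /z 73): {"fkf":[63,19,21],"t":{"oxs":75,"zxp":18},"x":58,"z":73}
After op 12 (add /at 34): {"at":34,"fkf":[63,19,21],"t":{"oxs":75,"zxp":18},"x":58,"z":73}
After op 13 (replace /t 48): {"at":34,"fkf":[63,19,21],"t":48,"x":58,"z":73}
After op 14 (add /at 58): {"at":58,"fkf":[63,19,21],"t":48,"x":58,"z":73}
Size at the root: 5

Answer: 5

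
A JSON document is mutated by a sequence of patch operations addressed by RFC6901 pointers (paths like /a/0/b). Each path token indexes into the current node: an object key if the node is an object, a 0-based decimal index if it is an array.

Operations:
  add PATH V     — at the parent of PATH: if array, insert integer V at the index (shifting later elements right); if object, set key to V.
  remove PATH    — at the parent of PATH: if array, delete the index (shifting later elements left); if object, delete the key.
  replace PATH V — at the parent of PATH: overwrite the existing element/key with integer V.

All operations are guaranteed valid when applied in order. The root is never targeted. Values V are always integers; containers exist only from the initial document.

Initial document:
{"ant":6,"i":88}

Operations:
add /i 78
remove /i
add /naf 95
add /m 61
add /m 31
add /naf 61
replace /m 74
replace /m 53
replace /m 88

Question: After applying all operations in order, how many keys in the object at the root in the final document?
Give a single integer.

Answer: 3

Derivation:
After op 1 (add /i 78): {"ant":6,"i":78}
After op 2 (remove /i): {"ant":6}
After op 3 (add /naf 95): {"ant":6,"naf":95}
After op 4 (add /m 61): {"ant":6,"m":61,"naf":95}
After op 5 (add /m 31): {"ant":6,"m":31,"naf":95}
After op 6 (add /naf 61): {"ant":6,"m":31,"naf":61}
After op 7 (replace /m 74): {"ant":6,"m":74,"naf":61}
After op 8 (replace /m 53): {"ant":6,"m":53,"naf":61}
After op 9 (replace /m 88): {"ant":6,"m":88,"naf":61}
Size at the root: 3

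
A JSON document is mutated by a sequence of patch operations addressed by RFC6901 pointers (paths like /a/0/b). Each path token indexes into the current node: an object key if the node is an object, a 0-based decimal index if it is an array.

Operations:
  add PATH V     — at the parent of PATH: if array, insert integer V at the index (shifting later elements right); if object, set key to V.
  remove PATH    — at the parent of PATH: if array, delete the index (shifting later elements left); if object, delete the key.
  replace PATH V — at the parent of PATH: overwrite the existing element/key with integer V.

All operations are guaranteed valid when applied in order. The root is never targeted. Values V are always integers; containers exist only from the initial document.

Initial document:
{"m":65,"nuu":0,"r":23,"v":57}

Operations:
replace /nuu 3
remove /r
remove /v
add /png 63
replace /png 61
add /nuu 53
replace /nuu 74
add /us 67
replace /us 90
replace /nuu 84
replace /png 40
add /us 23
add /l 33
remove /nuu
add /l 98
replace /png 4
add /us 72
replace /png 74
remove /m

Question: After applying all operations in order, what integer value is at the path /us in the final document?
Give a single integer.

After op 1 (replace /nuu 3): {"m":65,"nuu":3,"r":23,"v":57}
After op 2 (remove /r): {"m":65,"nuu":3,"v":57}
After op 3 (remove /v): {"m":65,"nuu":3}
After op 4 (add /png 63): {"m":65,"nuu":3,"png":63}
After op 5 (replace /png 61): {"m":65,"nuu":3,"png":61}
After op 6 (add /nuu 53): {"m":65,"nuu":53,"png":61}
After op 7 (replace /nuu 74): {"m":65,"nuu":74,"png":61}
After op 8 (add /us 67): {"m":65,"nuu":74,"png":61,"us":67}
After op 9 (replace /us 90): {"m":65,"nuu":74,"png":61,"us":90}
After op 10 (replace /nuu 84): {"m":65,"nuu":84,"png":61,"us":90}
After op 11 (replace /png 40): {"m":65,"nuu":84,"png":40,"us":90}
After op 12 (add /us 23): {"m":65,"nuu":84,"png":40,"us":23}
After op 13 (add /l 33): {"l":33,"m":65,"nuu":84,"png":40,"us":23}
After op 14 (remove /nuu): {"l":33,"m":65,"png":40,"us":23}
After op 15 (add /l 98): {"l":98,"m":65,"png":40,"us":23}
After op 16 (replace /png 4): {"l":98,"m":65,"png":4,"us":23}
After op 17 (add /us 72): {"l":98,"m":65,"png":4,"us":72}
After op 18 (replace /png 74): {"l":98,"m":65,"png":74,"us":72}
After op 19 (remove /m): {"l":98,"png":74,"us":72}
Value at /us: 72

Answer: 72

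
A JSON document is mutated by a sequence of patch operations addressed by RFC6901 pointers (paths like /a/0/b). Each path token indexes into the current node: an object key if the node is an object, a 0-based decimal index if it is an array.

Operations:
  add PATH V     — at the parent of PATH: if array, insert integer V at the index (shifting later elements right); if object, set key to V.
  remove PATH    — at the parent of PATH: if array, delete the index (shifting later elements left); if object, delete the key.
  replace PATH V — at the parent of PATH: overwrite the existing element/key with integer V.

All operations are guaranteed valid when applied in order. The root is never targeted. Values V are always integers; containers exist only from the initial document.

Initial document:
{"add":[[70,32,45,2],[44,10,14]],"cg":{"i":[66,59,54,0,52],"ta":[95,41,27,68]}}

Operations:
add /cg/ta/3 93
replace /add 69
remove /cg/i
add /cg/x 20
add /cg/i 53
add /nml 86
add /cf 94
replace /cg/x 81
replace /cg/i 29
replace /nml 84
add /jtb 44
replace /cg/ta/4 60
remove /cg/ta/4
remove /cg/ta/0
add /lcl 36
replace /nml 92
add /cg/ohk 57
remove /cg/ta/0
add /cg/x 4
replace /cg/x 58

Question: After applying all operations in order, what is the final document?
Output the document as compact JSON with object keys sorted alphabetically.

After op 1 (add /cg/ta/3 93): {"add":[[70,32,45,2],[44,10,14]],"cg":{"i":[66,59,54,0,52],"ta":[95,41,27,93,68]}}
After op 2 (replace /add 69): {"add":69,"cg":{"i":[66,59,54,0,52],"ta":[95,41,27,93,68]}}
After op 3 (remove /cg/i): {"add":69,"cg":{"ta":[95,41,27,93,68]}}
After op 4 (add /cg/x 20): {"add":69,"cg":{"ta":[95,41,27,93,68],"x":20}}
After op 5 (add /cg/i 53): {"add":69,"cg":{"i":53,"ta":[95,41,27,93,68],"x":20}}
After op 6 (add /nml 86): {"add":69,"cg":{"i":53,"ta":[95,41,27,93,68],"x":20},"nml":86}
After op 7 (add /cf 94): {"add":69,"cf":94,"cg":{"i":53,"ta":[95,41,27,93,68],"x":20},"nml":86}
After op 8 (replace /cg/x 81): {"add":69,"cf":94,"cg":{"i":53,"ta":[95,41,27,93,68],"x":81},"nml":86}
After op 9 (replace /cg/i 29): {"add":69,"cf":94,"cg":{"i":29,"ta":[95,41,27,93,68],"x":81},"nml":86}
After op 10 (replace /nml 84): {"add":69,"cf":94,"cg":{"i":29,"ta":[95,41,27,93,68],"x":81},"nml":84}
After op 11 (add /jtb 44): {"add":69,"cf":94,"cg":{"i":29,"ta":[95,41,27,93,68],"x":81},"jtb":44,"nml":84}
After op 12 (replace /cg/ta/4 60): {"add":69,"cf":94,"cg":{"i":29,"ta":[95,41,27,93,60],"x":81},"jtb":44,"nml":84}
After op 13 (remove /cg/ta/4): {"add":69,"cf":94,"cg":{"i":29,"ta":[95,41,27,93],"x":81},"jtb":44,"nml":84}
After op 14 (remove /cg/ta/0): {"add":69,"cf":94,"cg":{"i":29,"ta":[41,27,93],"x":81},"jtb":44,"nml":84}
After op 15 (add /lcl 36): {"add":69,"cf":94,"cg":{"i":29,"ta":[41,27,93],"x":81},"jtb":44,"lcl":36,"nml":84}
After op 16 (replace /nml 92): {"add":69,"cf":94,"cg":{"i":29,"ta":[41,27,93],"x":81},"jtb":44,"lcl":36,"nml":92}
After op 17 (add /cg/ohk 57): {"add":69,"cf":94,"cg":{"i":29,"ohk":57,"ta":[41,27,93],"x":81},"jtb":44,"lcl":36,"nml":92}
After op 18 (remove /cg/ta/0): {"add":69,"cf":94,"cg":{"i":29,"ohk":57,"ta":[27,93],"x":81},"jtb":44,"lcl":36,"nml":92}
After op 19 (add /cg/x 4): {"add":69,"cf":94,"cg":{"i":29,"ohk":57,"ta":[27,93],"x":4},"jtb":44,"lcl":36,"nml":92}
After op 20 (replace /cg/x 58): {"add":69,"cf":94,"cg":{"i":29,"ohk":57,"ta":[27,93],"x":58},"jtb":44,"lcl":36,"nml":92}

Answer: {"add":69,"cf":94,"cg":{"i":29,"ohk":57,"ta":[27,93],"x":58},"jtb":44,"lcl":36,"nml":92}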